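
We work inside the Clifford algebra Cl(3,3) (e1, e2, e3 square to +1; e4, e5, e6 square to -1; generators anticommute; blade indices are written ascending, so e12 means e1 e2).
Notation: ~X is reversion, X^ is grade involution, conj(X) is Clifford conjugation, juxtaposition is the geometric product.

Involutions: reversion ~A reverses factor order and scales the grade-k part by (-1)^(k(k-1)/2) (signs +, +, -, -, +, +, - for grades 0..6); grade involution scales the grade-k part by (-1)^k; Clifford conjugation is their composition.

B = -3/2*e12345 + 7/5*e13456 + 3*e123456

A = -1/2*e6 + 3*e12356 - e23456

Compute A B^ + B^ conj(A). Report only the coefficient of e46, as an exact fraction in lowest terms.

first term: -3*e1 + 9*e4 + 7/5*e12 + 3/2*e16 + 21/5*e24 - 9/2*e46 - 7/10*e1345 - 3/2*e12345 + 3/4*e123456
second term: -3*e1 + 9*e4 + 7/5*e12 + 3/2*e16 + 21/5*e24 - 9/2*e46 + 7/10*e1345 - 3/2*e12345 + 3/4*e123456
Answer: -9


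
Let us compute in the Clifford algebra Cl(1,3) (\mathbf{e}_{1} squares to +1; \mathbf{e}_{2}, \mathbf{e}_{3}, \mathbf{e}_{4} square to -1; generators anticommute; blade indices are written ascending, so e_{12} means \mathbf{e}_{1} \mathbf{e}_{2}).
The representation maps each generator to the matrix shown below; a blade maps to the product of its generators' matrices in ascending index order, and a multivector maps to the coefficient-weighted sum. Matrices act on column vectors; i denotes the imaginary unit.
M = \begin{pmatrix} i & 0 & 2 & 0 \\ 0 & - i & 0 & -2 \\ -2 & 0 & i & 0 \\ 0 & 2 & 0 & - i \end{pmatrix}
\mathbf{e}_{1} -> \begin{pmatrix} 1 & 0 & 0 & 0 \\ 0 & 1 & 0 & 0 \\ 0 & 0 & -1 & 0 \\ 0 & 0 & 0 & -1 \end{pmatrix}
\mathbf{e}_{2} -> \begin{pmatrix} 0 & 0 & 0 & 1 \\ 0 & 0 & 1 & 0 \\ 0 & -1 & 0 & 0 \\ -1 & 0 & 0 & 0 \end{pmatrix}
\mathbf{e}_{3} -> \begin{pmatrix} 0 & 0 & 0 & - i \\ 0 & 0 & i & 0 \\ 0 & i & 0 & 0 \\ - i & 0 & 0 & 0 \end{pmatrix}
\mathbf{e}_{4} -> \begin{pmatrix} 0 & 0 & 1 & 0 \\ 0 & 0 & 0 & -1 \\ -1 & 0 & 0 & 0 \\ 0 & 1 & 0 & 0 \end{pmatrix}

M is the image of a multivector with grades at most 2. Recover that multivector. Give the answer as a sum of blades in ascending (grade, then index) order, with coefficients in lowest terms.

Method: the blade images are trace-orthogonal — tr(rho(e_A) rho(e_B)^-1) = 4 if A = B and 0 otherwise — and rho(e_A)^-1 = (e_A)^2 * rho(e_A) with (e_A)^2 = +1 or -1, so the coefficient of e_A in the preimage is (e_A)^2 * tr(M rho(e_A))/4.
Nonzero projections over blades of grade <= 2: e_{4}: (e_{4})^2 = -1, tr(M rho(e_{4})) = -8, coefficient 2; e_{23}: (e_{23})^2 = -1, tr(M rho(e_{23})) = 4, coefficient -1. Every other blade of grade <= 2 projects to 0.
Answer: 2 e_{4} - e_{23}


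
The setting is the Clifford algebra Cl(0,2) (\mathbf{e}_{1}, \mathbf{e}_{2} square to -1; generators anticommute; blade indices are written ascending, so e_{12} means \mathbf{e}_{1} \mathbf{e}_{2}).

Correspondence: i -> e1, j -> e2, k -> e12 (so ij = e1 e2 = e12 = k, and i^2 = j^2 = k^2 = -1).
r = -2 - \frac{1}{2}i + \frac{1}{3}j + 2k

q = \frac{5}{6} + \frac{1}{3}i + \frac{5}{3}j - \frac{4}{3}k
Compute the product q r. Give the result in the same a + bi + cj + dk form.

In blades: q = \frac{5}{6} + \frac{1}{3} e_{1} + \frac{5}{3} e_{2} - \frac{4}{3} e_{12}, r = -2 - \frac{1}{2} e_{1} + \frac{1}{3} e_{2} + 2 e_{12}.
Distribute q over r term by term (generator squares from the signature, products reordered to ascending indices): (\frac{5}{6})*r = -\frac{5}{3} - \frac{5}{12} e_{1} + \frac{5}{18} e_{2} + \frac{5}{3} e_{12}; (\frac{1}{3} e_{1})*r = \frac{1}{6} - \frac{2}{3} e_{1} - \frac{2}{3} e_{2} + \frac{1}{9} e_{12}; (\frac{5}{3} e_{2})*r = -\frac{5}{9} + \frac{10}{3} e_{1} - \frac{10}{3} e_{2} + \frac{5}{6} e_{12}; (-\frac{4}{3} e_{12})*r = \frac{8}{3} + \frac{4}{9} e_{1} + \frac{2}{3} e_{2} + \frac{8}{3} e_{12}.
Sum: \frac{11}{18} + \frac{97}{36} e_{1} - \frac{55}{18} e_{2} + \frac{95}{18} e_{12}; translating back through the correspondence:
Answer: \frac{11}{18} + \frac{97}{36}i - \frac{55}{18}j + \frac{95}{18}k


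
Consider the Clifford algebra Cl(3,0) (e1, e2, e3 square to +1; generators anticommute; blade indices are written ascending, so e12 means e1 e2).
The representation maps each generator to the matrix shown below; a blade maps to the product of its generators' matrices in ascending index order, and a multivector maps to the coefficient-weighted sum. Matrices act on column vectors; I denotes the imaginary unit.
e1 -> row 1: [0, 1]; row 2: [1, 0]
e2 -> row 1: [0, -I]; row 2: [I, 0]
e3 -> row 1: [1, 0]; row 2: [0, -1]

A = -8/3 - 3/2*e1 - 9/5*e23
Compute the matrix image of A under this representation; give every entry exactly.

Bivector images (products of the table entries): rho(e23) = rho(e2)rho(e3) = row 1: [0, I]; row 2: [I, 0].
M = (-8/3)*1 + (-3/2)*rho(e1) + (-9/5)*rho(e23), summed entrywise (1 is the identity matrix):
Answer: row 1: [-8/3, -3/2 - 9*I/5]; row 2: [-3/2 - 9*I/5, -8/3]


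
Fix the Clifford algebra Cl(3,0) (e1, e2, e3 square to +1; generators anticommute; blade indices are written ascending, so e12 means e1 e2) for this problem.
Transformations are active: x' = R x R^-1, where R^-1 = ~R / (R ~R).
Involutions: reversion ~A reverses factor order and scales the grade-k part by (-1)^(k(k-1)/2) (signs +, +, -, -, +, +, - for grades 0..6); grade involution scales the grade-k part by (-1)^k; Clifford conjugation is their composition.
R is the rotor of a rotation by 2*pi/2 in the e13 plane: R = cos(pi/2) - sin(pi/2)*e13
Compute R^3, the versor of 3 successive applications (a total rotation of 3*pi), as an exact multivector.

Half-angle bookkeeping: 3 applications in e13 add up to rotor phase 3*pi/2 = 3*pi/2, so R^3 = cos(3*pi/2) - sin(3*pi/2)*e13.
cos(3*pi/2) = 0 and sin(3*pi/2) = -1, so R^3 = e13. The net rotation is 1*pi (after discarding 1 full turn, each of which contributes a factor -1 to the rotor); the rotor keeps the half-angle phase exactly.
Answer: e13


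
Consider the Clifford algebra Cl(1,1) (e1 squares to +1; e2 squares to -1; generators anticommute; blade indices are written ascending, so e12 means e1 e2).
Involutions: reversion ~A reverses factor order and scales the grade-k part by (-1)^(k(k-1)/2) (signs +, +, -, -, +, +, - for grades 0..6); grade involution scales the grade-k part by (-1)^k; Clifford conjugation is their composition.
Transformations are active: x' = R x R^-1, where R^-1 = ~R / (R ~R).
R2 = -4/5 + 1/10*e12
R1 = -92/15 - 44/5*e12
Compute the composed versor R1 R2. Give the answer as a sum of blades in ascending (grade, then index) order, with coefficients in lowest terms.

Distribute over the terms of R1 (each basis-blade product reordered to ascending indices, repeated generators contracted through their squares):
(-92/15) R2 = 368/75 - 46/75*e12
(-44/5*e12) R2 = -22/25 + 176/25*e12
Summing the partial products and collecting blades:
Answer: 302/75 + 482/75*e12


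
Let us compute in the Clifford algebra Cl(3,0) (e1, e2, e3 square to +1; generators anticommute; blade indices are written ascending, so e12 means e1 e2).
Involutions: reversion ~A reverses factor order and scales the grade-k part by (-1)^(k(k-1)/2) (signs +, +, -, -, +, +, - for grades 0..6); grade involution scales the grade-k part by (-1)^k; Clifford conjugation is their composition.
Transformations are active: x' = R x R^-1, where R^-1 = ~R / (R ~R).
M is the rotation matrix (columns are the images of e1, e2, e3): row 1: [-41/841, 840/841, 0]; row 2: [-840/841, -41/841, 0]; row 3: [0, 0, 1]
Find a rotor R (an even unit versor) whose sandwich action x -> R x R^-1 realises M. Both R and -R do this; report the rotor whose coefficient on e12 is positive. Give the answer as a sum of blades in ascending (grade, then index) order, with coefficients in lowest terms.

Method: write R = a + b12*e12 + b13*e13 + b23*e23 with a^2 + b12^2 + b13^2 + b23^2 = 1 (so R^-1 = ~R). Expanding the columns R e_j ~R gives tr M = 4a^2 - 1 and, from the antisymmetric part, M21 - M12 = -4a*b12, M13 - M31 = 4a*b13, M32 - M23 = -4a*b23.
Here tr M = 759/841, so a^2 = (1 + tr M)/4 = 400/841 and a = ±20/29. Taking a = 20/29: M21 - M12 = -1680/841, M13 - M31 = 0, M32 - M23 = 0, giving b12 = 21/29, b13 = 0, b23 = 0, i.e. R = 20/29 + 21/29*e12.
Its e12 coefficient is already positive.
Answer: 20/29 + 21/29*e12. Key observation: the double cover Spin(3) -> SO(3) sends R and -R to the same matrix (trace 759/841 here), so the stated sign of the e12 coefficient is what selects one sheet.


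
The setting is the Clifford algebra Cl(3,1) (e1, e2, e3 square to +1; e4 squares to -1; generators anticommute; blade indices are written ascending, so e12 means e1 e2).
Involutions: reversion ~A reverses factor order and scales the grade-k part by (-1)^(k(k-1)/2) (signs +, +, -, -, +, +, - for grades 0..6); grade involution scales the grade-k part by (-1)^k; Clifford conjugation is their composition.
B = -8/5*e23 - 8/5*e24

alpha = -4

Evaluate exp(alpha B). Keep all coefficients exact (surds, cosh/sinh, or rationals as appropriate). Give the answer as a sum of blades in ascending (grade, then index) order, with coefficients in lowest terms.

B^2 term by term: the squares give (-8/5)^2*(e23)^2 + (-8/5)^2*(e24)^2 = 64/25*(-1) + 64/25*(+1) = 0 (each basis 2-blade squares to minus the product of its generators' squares); cross terms between blades sharing an index anticommute and cancel. So B^2 = 0.
B^2 = 0, so the series closes: exp(alpha B) = 1 + alpha B (parabolic case).
Answer: 1 + 32/5*e23 + 32/5*e24


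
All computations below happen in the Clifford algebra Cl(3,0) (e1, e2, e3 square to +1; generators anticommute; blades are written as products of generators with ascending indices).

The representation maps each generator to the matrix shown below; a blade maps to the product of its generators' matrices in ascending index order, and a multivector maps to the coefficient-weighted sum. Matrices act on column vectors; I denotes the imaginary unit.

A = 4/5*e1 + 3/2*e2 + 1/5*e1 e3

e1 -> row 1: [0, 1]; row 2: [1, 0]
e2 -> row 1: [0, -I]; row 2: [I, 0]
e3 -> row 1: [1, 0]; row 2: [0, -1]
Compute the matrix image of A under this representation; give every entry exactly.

Bivector images (products of the table entries): rho(e1 e3) = rho(e1)rho(e3) = row 1: [0, -1]; row 2: [1, 0].
M = (4/5)*rho(e1) + (3/2)*rho(e2) + (1/5)*rho(e1 e3), summed entrywise:
Answer: row 1: [0, 3/5 - 3*I/2]; row 2: [1 + 3*I/2, 0]


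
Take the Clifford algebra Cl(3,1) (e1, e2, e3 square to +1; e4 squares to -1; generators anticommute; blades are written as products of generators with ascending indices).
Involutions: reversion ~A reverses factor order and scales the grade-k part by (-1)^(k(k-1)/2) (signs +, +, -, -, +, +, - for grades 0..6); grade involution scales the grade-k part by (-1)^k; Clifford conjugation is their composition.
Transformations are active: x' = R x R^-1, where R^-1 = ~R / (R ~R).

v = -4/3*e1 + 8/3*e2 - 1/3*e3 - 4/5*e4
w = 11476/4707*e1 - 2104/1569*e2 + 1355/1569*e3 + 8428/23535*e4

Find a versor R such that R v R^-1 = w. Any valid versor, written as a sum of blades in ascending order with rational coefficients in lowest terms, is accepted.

Take R = v + w = 5200/4707*e1 + 2080/1569*e2 + 832/1569*e3 - 2080/4707*e4. Because q(v) = q(w) = 209/25, conjugation by R sends v exactly to w.
Answer: 5200/4707*e1 + 2080/1569*e2 + 832/1569*e3 - 2080/4707*e4


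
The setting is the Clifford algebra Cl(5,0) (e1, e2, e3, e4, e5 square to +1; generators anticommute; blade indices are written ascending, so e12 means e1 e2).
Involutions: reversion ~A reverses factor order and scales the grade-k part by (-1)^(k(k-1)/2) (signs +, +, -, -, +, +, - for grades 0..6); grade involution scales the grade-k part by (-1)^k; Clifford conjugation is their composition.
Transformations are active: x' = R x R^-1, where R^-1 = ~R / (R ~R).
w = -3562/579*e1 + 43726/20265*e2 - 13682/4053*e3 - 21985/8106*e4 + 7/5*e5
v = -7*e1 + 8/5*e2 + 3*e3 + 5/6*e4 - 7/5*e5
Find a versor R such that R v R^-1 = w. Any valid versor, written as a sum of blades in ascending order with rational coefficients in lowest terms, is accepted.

Key observation: q(v) = q(w) = 56893/900 (sandwiches preserve the norm), so R = v + w = -7615/579*e1 + 15230/4053*e2 - 1523/4053*e3 - 7615/4053*e4 works whenever it is invertible — the component of v along it is kept and (v - w)/2 reverses, sending v to w.
Answer: -7615/579*e1 + 15230/4053*e2 - 1523/4053*e3 - 7615/4053*e4


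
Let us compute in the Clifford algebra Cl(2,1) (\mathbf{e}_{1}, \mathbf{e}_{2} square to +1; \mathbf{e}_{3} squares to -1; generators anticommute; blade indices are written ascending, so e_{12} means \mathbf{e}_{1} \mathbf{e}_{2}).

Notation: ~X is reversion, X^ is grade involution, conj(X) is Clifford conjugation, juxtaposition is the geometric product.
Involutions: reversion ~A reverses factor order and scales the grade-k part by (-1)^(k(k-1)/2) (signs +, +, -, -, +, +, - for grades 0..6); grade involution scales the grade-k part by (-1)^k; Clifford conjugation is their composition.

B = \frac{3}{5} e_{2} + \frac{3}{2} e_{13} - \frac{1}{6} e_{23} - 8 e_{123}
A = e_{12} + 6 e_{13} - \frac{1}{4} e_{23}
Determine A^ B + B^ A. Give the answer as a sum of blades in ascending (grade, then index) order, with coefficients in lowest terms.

first term: \frac{217}{24} + \frac{13}{5} e_{1} + 48 e_{2} + \frac{163}{20} e_{3} - \frac{5}{8} e_{12} - \frac{1}{6} e_{13} - \frac{3}{2} e_{23} - \frac{18}{5} e_{123}
second term: \frac{217}{24} - \frac{7}{5} e_{1} - 48 e_{2} - \frac{157}{20} e_{3} + \frac{5}{8} e_{12} + \frac{1}{6} e_{13} + \frac{3}{2} e_{23} + \frac{18}{5} e_{123}
Answer: \frac{217}{12} + \frac{6}{5} e_{1} + \frac{3}{10} e_{3}


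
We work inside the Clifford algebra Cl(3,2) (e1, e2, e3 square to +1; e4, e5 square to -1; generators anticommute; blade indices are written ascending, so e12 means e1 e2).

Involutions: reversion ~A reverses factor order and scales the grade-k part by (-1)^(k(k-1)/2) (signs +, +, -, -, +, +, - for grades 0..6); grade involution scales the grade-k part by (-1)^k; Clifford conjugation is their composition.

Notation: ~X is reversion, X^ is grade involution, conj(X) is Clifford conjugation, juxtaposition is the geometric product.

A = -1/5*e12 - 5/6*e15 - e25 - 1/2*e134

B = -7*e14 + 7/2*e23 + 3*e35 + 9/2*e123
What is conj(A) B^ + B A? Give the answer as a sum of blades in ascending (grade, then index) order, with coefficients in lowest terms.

first term: -13/5*e3 + 16/5*e13 + 3*e23 - 17/20*e24 + 7/2*e35 - 35/6*e45 + 7/4*e124 - 9/2*e135 + 3/2*e145 + 15/4*e235 + 211/60*e1235 + 7*e1245
second term: -13/5*e3 + 16/5*e13 + 3*e23 - 17/20*e24 + 7/2*e35 - 35/6*e45 - 7/4*e124 + 9/2*e135 - 3/2*e145 - 15/4*e235 - 211/60*e1235 - 7*e1245
Answer: -26/5*e3 + 32/5*e13 + 6*e23 - 17/10*e24 + 7*e35 - 35/3*e45


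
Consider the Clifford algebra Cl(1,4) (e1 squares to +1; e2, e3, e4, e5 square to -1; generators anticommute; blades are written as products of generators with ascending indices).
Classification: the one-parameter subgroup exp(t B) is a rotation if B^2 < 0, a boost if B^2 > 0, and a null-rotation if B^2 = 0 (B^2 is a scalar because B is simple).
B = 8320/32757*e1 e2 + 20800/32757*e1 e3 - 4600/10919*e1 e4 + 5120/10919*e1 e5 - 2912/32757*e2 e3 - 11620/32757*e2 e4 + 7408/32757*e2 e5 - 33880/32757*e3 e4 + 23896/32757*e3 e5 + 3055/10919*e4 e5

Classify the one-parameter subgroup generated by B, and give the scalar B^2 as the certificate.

B^2 term by term: the squares give (8320/32757)^2*(e1 e2)^2 + (20800/32757)^2*(e1 e3)^2 + (-4600/10919)^2*(e1 e4)^2 + (5120/10919)^2*(e1 e5)^2 + (-2912/32757)^2*(e2 e3)^2 + (-11620/32757)^2*(e2 e4)^2 + (7408/32757)^2*(e2 e5)^2 + (-33880/32757)^2*(e3 e4)^2 + (23896/32757)^2*(e3 e5)^2 + (3055/10919)^2*(e4 e5)^2 = 69222400/1073021049*(+1) + 432640000/1073021049*(+1) + 21160000/119224561*(+1) + 26214400/119224561*(+1) + 8479744/1073021049*(-1) + 135024400/1073021049*(-1) + 54878464/1073021049*(-1) + 1147854400/1073021049*(-1) + 571018816/1073021049*(-1) + 9333025/119224561*(-1) = -1 (each basis 2-blade squares to minus the product of its generators' squares); cross terms between blades sharing an index anticommute and cancel; the commuting (index-disjoint) pairs give grade-4 terms 2*c*c'*(blade product), which cancel blade by blade — e1 e2 e3 e4: -563763200/1073021049 + 483392000/1073021049 + 26790400/357673683 = 0; e1 e2 e3 e5: 397629440/1073021049 - 308172800/1073021049 - 29818880/357673683 = 0; e1 e2 e4 e5: 50835200/357673683 + 68153600/357673683 - 118988800/357673683 = 0; e1 e3 e4 e5: 127088000/357673683 + 219843200/357673683 - 346931200/357673683 = 0; e2 e3 e4 e5: -17792320/357673683 + 555343040/1073021049 - 501966080/1073021049 = 0 — confirming B is simple. So B^2 = -1.
Answer: rotation, certificate B^2 = -1. Key observation: B^2 = -1 is a conjugation invariant, so its sign decides the class regardless of the surface form of B.


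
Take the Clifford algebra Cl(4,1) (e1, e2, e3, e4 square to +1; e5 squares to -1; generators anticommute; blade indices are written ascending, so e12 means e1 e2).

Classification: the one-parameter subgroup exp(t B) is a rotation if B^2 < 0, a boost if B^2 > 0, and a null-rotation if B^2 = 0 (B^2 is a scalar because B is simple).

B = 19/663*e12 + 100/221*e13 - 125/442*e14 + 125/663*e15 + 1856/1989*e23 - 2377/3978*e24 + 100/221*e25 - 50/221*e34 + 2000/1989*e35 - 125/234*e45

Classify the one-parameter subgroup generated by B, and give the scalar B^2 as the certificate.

B^2 term by term: the squares give (19/663)^2*(e12)^2 + (100/221)^2*(e13)^2 + (-125/442)^2*(e14)^2 + (125/663)^2*(e15)^2 + (1856/1989)^2*(e23)^2 + (-2377/3978)^2*(e24)^2 + (100/221)^2*(e25)^2 + (-50/221)^2*(e34)^2 + (2000/1989)^2*(e35)^2 + (-125/234)^2*(e45)^2 = 361/439569*(-1) + 10000/48841*(-1) + 15625/195364*(-1) + 15625/439569*(+1) + 3444736/3956121*(-1) + 5650129/15824484*(-1) + 10000/48841*(+1) + 2500/48841*(-1) + 4000000/3956121*(+1) + 15625/54756*(+1) = -1/36 (each basis 2-blade squares to minus the product of its generators' squares); cross terms between blades sharing an index anticommute and cancel; the commuting (index-disjoint) pairs give grade-4 terms 2*c*c'*(blade product), which cancel blade by blade — e1234: -1900/146523 + 237700/439569 - 232000/439569 = 0; e1235: 76000/1318707 - 20000/48841 + 464000/1318707 = 0; e1245: -2375/77571 + 12500/48841 - 297125/1318707 = 0; e1345: -12500/25857 + 250000/439569 - 12500/146523 = 0; e2345: -232000/232713 + 4754000/3956121 - 10000/48841 = 0 — confirming B is simple. So B^2 = -1/36.
Answer: rotation, certificate B^2 = -1/36. No conjugation can change B^2 = -1/36; the sign gives the class.


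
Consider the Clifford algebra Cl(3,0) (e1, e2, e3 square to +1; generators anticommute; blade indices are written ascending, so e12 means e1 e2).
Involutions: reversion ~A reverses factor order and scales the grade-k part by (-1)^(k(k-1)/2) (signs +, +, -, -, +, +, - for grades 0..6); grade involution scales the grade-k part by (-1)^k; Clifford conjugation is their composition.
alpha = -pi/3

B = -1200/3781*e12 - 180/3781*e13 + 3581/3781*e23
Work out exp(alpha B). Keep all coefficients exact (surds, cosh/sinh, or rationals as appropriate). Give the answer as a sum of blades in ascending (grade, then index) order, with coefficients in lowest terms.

B^2 term by term: the squares give (-1200/3781)^2*(e12)^2 + (-180/3781)^2*(e13)^2 + (3581/3781)^2*(e23)^2 = 1440000/14295961*(-1) + 32400/14295961*(-1) + 12823561/14295961*(-1) = -1 (each basis 2-blade squares to minus the product of its generators' squares); cross terms between blades sharing an index anticommute and cancel. So B^2 = -1.
B^2 = -1 — a negative square means the series sums to a rotation: l = 1, alpha*l = -pi/3, so exp(alpha B) = cos(-pi/3) + (sin(-pi/3)/1)*B = 1/2 + (-sqrt(3)/2)*B.
Answer: 1/2 + 600*sqrt(3)/3781*e12 + 90*sqrt(3)/3781*e13 - 3581*sqrt(3)/7562*e23


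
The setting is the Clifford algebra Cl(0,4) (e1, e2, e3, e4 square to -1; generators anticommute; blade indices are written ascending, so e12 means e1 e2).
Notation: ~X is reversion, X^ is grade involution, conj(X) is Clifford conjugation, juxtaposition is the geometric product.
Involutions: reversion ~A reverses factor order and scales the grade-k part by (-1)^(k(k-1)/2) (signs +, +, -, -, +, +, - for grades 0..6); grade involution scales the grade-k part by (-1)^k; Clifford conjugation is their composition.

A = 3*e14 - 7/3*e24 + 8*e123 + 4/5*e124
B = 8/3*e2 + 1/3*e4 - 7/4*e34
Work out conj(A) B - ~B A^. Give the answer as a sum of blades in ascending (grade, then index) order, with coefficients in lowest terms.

first term: e1 - 7/9*e2 + 56/9*e4 - 4/15*e12 + 319/12*e13 + 32/15*e14 - 49/12*e23 - 7/5*e123 + 22*e124 + 8/3*e1234
second term: e1 - 7/9*e2 + 56/9*e4 + 4/15*e12 - 319/12*e13 - 32/15*e14 + 49/12*e23 + 7/5*e123 - 22*e124 + 8/3*e1234
Answer: -8/15*e12 + 319/6*e13 + 64/15*e14 - 49/6*e23 - 14/5*e123 + 44*e124


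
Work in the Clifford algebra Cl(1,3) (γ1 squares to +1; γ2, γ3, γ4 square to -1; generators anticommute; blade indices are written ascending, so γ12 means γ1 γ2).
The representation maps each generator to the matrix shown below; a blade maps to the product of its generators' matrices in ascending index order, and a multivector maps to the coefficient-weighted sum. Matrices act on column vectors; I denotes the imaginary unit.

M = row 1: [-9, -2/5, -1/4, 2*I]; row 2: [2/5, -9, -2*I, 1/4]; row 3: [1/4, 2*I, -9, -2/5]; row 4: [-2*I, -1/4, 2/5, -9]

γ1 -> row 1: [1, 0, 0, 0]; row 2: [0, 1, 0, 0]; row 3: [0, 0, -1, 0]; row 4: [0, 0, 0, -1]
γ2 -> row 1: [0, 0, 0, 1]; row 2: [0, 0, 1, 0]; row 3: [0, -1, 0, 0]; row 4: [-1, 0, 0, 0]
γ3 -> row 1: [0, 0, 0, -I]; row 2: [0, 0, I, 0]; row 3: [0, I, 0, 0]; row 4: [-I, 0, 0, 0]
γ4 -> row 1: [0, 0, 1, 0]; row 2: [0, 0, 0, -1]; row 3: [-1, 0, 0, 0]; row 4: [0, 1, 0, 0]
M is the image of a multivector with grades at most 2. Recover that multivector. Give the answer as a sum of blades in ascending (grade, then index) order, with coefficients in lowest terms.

Method: the blade images are trace-orthogonal — tr(rho(e_A) rho(e_B)^-1) = 4 if A = B and 0 otherwise — and rho(e_A)^-1 = (e_A)^2 * rho(e_A) with (e_A)^2 = +1 or -1, so the coefficient of e_A in the preimage is (e_A)^2 * tr(M rho(e_A))/4.
Nonzero projections over blades of grade <= 2: 1: (1)^2 = +1, tr(M 1) = -36, coefficient -9; γ4: (γ4)^2 = -1, tr(M rho(γ4)) = 1, coefficient -1/4; γ13: (γ13)^2 = +1, tr(M rho(γ13)) = -8, coefficient -2; γ24: (γ24)^2 = -1, tr(M rho(γ24)) = 8/5, coefficient -2/5. Every other blade of grade <= 2 projects to 0.
Answer: -9 - 1/4*γ4 - 2*γ13 - 2/5*γ24


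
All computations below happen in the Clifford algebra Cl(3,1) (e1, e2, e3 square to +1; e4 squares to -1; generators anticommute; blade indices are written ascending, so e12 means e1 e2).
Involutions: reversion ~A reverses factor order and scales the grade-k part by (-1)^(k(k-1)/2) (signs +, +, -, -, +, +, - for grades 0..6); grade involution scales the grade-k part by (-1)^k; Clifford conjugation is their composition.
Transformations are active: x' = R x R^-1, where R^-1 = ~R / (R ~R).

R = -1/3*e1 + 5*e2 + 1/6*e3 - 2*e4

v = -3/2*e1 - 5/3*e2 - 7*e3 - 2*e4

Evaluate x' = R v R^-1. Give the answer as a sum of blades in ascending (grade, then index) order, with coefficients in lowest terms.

~R = -1/3*e1 + 5*e2 + 1/6*e3 - 2*e4, and R ~R = 761/36, so R^-1 = ~R / (761/36).
R v = -13 + 145/18*e12 + 31/12*e13 - 7/3*e14 - 625/18*e23 - 40/3*e24 - 43/3*e34
Answer: 2907/1522*e1 - 10235/2283*e2 + 5171/761*e3 + 3394/761*e4


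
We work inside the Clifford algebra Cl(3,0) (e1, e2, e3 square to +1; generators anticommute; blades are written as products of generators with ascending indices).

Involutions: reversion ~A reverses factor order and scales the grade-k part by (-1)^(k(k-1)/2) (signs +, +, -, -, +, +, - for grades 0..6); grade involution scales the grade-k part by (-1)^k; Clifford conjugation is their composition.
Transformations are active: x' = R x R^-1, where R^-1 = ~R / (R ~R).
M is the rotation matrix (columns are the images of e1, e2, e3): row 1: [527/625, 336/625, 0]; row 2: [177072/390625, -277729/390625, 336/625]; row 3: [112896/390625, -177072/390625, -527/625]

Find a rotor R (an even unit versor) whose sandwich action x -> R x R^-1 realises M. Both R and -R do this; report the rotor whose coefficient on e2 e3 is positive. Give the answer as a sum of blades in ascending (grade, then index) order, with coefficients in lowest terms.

Method: write R = a + b12*e1 e2 + b13*e1 e3 + b23*e2 e3 with a^2 + b12^2 + b13^2 + b23^2 = 1 (so R^-1 = ~R). Expanding the columns R e_j ~R gives tr M = 4a^2 - 1 and, from the antisymmetric part, M21 - M12 = -4a*b12, M13 - M31 = 4a*b13, M32 - M23 = -4a*b23.
Here tr M = -277729/390625, so a^2 = (1 + tr M)/4 = 28224/390625 and a = ±168/625. Taking a = 168/625: M21 - M12 = -32928/390625, M13 - M31 = -112896/390625, M32 - M23 = -387072/390625, giving b12 = 49/625, b13 = -168/625, b23 = 576/625, i.e. R = 168/625 + 49/625*e1 e2 - 168/625*e1 e3 + 576/625*e2 e3.
Its e2 e3 coefficient is already positive.
Answer: 168/625 + 49/625*e1 e2 - 168/625*e1 e3 + 576/625*e2 e3. Recall the cover is two-to-one: with M of trace -277729/390625, both preimages act alike, and the stated e2 e3 sign chooses the sheet.


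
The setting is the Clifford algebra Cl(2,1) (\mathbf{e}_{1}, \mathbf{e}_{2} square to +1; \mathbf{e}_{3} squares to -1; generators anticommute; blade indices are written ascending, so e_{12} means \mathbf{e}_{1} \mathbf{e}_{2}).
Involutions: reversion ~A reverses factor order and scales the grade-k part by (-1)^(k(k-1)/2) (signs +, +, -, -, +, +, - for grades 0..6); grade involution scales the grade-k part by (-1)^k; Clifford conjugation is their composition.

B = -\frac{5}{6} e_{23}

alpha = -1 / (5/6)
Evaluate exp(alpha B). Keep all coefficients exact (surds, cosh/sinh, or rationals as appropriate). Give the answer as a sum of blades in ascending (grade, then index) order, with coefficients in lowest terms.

B^2 = (-\frac{5}{6})^2*(e_{23})^2 = \frac{25}{36}*(+1) = \frac{25}{36} (a basis 2-blade squares to minus the product of its generators' squares).
B^2 = \frac{25}{36} — B^2 > 0, so the exponential closes hyperbolically: l = \frac{5}{6}, alpha*l = -1, so exp(alpha B) = cosh(-1) + (sinh(-1)/(\frac{5}{6}))*B = \cosh{\left(1 \right)} + (- \frac{6 \sinh{\left(1 \right)}}{5})*B.
Answer: \cosh{\left(1 \right)} + \sinh{\left(1 \right)} e_{23}


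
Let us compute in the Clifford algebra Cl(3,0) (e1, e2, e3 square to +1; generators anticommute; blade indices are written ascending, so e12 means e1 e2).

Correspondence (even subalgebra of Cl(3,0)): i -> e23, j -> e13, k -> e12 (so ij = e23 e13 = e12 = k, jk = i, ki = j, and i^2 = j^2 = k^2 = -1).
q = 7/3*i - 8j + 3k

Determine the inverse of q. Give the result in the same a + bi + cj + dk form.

In blades: q = 3*e12 - 8*e13 + 7/3*e23.
With qbar = -3*e12 + 8*e13 - 7/3*e23 (scalar fixed, mapped units negated), q qbar = 706/9 (the sum of squared coefficients), so q^-1 = qbar / (706/9) = -27/706*e12 + 36/353*e13 - 21/706*e23; translating back:
Answer: -21/706*i + 36/353*j - 27/706*k


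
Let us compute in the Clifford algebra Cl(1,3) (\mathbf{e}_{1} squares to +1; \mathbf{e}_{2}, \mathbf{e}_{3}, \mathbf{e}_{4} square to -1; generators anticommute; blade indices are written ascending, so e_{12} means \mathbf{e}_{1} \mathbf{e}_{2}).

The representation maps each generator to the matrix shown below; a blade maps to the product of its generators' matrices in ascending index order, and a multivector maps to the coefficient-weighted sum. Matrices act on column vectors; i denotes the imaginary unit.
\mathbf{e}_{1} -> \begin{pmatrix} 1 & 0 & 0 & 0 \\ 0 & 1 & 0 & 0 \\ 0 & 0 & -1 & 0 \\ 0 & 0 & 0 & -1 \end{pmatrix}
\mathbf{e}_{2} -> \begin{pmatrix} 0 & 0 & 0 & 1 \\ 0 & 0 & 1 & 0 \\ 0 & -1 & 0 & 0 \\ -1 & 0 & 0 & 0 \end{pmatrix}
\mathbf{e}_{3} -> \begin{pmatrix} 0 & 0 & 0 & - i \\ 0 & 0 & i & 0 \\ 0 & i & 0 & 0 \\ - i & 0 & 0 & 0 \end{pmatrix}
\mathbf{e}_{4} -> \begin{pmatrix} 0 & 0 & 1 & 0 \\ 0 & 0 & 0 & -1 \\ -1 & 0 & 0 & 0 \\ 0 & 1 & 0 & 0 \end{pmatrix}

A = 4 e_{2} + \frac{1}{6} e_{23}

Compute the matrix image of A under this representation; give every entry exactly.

Bivector images (products of the table entries): rho(e_{23}) = rho(\mathbf{e}_{2})rho(\mathbf{e}_{3}) = \begin{pmatrix} - i & 0 & 0 & 0 \\ 0 & i & 0 & 0 \\ 0 & 0 & - i & 0 \\ 0 & 0 & 0 & i \end{pmatrix}.
M = (4)*rho(e_{2}) + (\frac{1}{6})*rho(e_{23}), summed entrywise:
Answer: \begin{pmatrix} - \frac{i}{6} & 0 & 0 & 4 \\ 0 & \frac{i}{6} & 4 & 0 \\ 0 & -4 & - \frac{i}{6} & 0 \\ -4 & 0 & 0 & \frac{i}{6} \end{pmatrix}


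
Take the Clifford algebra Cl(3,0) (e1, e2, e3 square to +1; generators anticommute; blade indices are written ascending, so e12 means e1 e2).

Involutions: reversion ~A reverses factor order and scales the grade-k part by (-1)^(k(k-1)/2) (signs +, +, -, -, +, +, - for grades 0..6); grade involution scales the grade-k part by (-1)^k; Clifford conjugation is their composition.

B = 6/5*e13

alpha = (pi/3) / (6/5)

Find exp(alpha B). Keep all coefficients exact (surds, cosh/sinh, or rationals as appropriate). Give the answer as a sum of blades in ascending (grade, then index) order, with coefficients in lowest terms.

B^2 = (6/5)^2*(e13)^2 = 36/25*(-1) = -36/25 (a basis 2-blade squares to minus the product of its generators' squares).
B^2 = -36/25 — B^2 < 0, so the exponential closes trigonometrically: l = 6/5, alpha*l = pi/3, so exp(alpha B) = cos(pi/3) + (sin(pi/3)/(6/5))*B = 1/2 + (5*sqrt(3)/12)*B.
Answer: 1/2 + sqrt(3)/2*e13


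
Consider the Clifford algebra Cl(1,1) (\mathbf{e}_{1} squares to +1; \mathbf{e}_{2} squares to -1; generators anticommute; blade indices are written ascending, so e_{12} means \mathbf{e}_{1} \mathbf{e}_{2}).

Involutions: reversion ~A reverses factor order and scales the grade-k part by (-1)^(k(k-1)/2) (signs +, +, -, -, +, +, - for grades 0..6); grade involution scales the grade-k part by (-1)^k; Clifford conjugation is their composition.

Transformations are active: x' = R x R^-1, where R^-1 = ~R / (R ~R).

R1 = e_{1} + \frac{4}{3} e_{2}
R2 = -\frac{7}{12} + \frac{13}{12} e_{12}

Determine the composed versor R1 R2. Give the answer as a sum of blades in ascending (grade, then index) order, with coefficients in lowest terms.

Distribute over the terms of R1 (each basis-blade product reordered to ascending indices, repeated generators contracted through their squares):
(e_{1}) R2 = -\frac{7}{12} e_{1} + \frac{13}{12} e_{2}
(\frac{4}{3} e_{2}) R2 = \frac{13}{9} e_{1} - \frac{7}{9} e_{2}
Summing the partial products and collecting blades:
Answer: \frac{31}{36} e_{1} + \frac{11}{36} e_{2}


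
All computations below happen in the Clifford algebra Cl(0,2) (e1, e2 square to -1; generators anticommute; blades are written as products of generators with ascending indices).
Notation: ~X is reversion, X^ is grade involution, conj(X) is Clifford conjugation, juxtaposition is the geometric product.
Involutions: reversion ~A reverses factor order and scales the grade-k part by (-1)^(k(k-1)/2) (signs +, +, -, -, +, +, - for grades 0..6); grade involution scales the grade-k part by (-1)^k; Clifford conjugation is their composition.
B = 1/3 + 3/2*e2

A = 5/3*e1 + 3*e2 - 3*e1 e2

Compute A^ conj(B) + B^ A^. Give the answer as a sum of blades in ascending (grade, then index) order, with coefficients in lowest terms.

first term: -9/2 - 91/18*e1 - e2 + 3/2*e1 e2
second term: -9/2 + 71/18*e1 - e2 - 7/2*e1 e2
Answer: -9 - 10/9*e1 - 2*e2 - 2*e1 e2


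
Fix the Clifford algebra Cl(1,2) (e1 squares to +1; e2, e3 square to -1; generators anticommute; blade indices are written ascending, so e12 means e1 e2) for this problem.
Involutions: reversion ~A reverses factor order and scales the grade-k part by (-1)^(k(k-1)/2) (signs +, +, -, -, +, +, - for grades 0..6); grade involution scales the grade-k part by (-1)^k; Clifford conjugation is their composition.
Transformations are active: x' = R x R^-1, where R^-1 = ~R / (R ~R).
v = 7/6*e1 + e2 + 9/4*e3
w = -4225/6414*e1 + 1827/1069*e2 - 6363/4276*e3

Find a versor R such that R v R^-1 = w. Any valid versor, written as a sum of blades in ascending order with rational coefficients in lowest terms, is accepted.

R = v + w = 543/1069*e1 + 2896/1069*e2 + 1629/2138*e3 works: the equal norms (-677/144) guarantee its sandwich swaps v into w.
Answer: 543/1069*e1 + 2896/1069*e2 + 1629/2138*e3


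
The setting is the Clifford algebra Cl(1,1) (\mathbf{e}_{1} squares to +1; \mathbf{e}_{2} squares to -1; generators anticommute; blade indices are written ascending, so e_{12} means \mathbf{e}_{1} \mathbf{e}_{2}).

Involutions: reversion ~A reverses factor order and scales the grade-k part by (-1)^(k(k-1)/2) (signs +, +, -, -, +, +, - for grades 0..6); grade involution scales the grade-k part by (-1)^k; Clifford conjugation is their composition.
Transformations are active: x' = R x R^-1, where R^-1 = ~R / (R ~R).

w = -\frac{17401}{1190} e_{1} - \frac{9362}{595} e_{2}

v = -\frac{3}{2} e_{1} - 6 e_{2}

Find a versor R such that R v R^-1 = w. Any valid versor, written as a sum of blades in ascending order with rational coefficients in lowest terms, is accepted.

Since q(v) = q(w) = -\frac{135}{4}, the sum R = v + w = -\frac{9593}{595} e_{1} - \frac{12932}{595} e_{2} does the job whenever invertible.
Answer: -\frac{9593}{595} e_{1} - \frac{12932}{595} e_{2}


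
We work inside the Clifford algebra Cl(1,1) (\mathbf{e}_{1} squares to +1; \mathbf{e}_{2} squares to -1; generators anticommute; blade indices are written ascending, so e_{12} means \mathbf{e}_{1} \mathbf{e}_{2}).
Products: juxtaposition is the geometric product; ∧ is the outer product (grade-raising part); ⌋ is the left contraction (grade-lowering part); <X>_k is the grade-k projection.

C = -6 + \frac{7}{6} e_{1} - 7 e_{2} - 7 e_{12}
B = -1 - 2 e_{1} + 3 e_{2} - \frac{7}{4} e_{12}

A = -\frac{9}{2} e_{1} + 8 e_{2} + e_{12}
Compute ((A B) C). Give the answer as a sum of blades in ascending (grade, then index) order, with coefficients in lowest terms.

step 1: -\frac{67}{4} - \frac{25}{2} e_{1} + \frac{15}{8} e_{2} + \frac{3}{2} e_{12}
step 2: \frac{2125}{24} + \frac{317}{6} e_{1} + \frac{767}{4} e_{2} + \frac{3097}{16} e_{12}
Answer: \frac{2125}{24} + \frac{317}{6} e_{1} + \frac{767}{4} e_{2} + \frac{3097}{16} e_{12}


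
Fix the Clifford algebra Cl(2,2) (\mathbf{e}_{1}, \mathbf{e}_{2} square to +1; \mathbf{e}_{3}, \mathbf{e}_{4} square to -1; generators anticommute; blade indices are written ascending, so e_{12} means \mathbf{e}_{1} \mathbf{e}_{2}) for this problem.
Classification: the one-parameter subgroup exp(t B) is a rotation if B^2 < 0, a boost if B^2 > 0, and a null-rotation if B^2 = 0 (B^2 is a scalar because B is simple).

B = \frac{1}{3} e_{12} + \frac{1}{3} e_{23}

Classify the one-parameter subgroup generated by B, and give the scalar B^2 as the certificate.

B^2 term by term: the squares give (\frac{1}{3})^2*(e_{12})^2 + (\frac{1}{3})^2*(e_{23})^2 = \frac{1}{9}*(-1) + \frac{1}{9}*(+1) = 0 (each basis 2-blade squares to minus the product of its generators' squares); cross terms between blades sharing an index anticommute and cancel. So B^2 = 0.
Answer: null-rotation, certificate B^2 = 0. Why this suffices: the scalar 0 survives any versor conjugation, so its sign alone determines the class however B is presented.


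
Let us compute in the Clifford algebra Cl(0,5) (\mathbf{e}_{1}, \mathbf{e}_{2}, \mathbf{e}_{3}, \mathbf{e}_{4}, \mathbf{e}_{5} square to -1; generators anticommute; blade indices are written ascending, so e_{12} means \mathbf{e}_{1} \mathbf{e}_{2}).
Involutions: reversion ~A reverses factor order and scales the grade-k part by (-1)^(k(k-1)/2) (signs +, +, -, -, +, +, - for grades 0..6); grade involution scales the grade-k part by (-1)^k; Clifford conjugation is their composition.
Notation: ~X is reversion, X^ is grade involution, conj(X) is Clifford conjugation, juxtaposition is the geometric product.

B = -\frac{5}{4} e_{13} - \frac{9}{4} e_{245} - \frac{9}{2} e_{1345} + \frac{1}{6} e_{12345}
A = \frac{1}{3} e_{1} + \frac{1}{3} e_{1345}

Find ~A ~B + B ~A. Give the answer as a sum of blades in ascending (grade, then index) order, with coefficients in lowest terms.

first term: -\frac{3}{2} - \frac{1}{18} e_{2} - \frac{5}{12} e_{3} - \frac{5}{12} e_{45} + \frac{3}{4} e_{123} + \frac{3}{2} e_{345} + \frac{3}{4} e_{1245} - \frac{1}{18} e_{2345}
second term: -\frac{3}{2} - \frac{1}{18} e_{2} - \frac{5}{12} e_{3} + \frac{5}{12} e_{45} - \frac{3}{4} e_{123} - \frac{3}{2} e_{345} + \frac{3}{4} e_{1245} - \frac{1}{18} e_{2345}
Answer: -3 - \frac{1}{9} e_{2} - \frac{5}{6} e_{3} + \frac{3}{2} e_{1245} - \frac{1}{9} e_{2345}


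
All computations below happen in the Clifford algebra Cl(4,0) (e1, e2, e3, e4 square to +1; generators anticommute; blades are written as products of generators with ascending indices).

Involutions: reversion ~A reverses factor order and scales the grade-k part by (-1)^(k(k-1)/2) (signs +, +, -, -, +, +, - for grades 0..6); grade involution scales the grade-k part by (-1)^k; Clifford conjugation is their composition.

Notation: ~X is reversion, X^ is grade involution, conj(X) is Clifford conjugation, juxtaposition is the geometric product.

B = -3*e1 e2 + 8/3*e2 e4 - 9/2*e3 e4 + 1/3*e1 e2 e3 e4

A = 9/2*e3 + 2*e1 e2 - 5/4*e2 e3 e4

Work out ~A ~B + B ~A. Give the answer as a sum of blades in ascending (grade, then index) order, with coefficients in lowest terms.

first term: 6 + 5/12*e1 - 45/8*e2 - 10/3*e3 + 81/4*e4 + 16/3*e1 e4 + 2/3*e3 e4 + 27/2*e1 e2 e3 + 3/2*e1 e2 e4 - 15/4*e1 e3 e4 + 12*e2 e3 e4 - 9*e1 e2 e3 e4
second term: -6 - 5/12*e1 + 45/8*e2 + 10/3*e3 + 81/4*e4 + 16/3*e1 e4 + 2/3*e3 e4 - 27/2*e1 e2 e3 - 3/2*e1 e2 e4 - 15/4*e1 e3 e4 - 12*e2 e3 e4 + 9*e1 e2 e3 e4
Answer: 81/2*e4 + 32/3*e1 e4 + 4/3*e3 e4 - 15/2*e1 e3 e4


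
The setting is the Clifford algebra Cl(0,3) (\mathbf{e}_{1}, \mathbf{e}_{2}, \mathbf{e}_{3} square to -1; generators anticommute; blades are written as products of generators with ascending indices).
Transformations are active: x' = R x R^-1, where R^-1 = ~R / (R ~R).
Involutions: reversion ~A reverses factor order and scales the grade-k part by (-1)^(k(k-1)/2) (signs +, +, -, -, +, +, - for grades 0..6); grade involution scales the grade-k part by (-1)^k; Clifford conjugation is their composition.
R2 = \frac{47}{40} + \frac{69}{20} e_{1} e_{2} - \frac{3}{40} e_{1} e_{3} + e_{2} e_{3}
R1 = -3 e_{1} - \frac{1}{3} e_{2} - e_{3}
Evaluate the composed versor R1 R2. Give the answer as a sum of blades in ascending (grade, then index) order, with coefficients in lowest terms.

Distribute over the terms of R1 (each basis-blade product reordered to ascending indices, repeated generators contracted through their squares):
(-3 e_{1}) R2 = -\frac{141}{40} e_{1} + \frac{207}{20} e_{2} - \frac{9}{40} e_{3} - 3 e_{1} e_{2} e_{3}
(-\frac{1}{3} e_{2}) R2 = -\frac{23}{20} e_{1} - \frac{47}{120} e_{2} + \frac{1}{3} e_{3} - \frac{1}{40} e_{1} e_{2} e_{3}
(-e_{3}) R2 = \frac{3}{40} e_{1} - e_{2} - \frac{47}{40} e_{3} - \frac{69}{20} e_{1} e_{2} e_{3}
Summing the partial products and collecting blades:
Answer: -\frac{23}{5} e_{1} + \frac{215}{24} e_{2} - \frac{16}{15} e_{3} - \frac{259}{40} e_{1} e_{2} e_{3}


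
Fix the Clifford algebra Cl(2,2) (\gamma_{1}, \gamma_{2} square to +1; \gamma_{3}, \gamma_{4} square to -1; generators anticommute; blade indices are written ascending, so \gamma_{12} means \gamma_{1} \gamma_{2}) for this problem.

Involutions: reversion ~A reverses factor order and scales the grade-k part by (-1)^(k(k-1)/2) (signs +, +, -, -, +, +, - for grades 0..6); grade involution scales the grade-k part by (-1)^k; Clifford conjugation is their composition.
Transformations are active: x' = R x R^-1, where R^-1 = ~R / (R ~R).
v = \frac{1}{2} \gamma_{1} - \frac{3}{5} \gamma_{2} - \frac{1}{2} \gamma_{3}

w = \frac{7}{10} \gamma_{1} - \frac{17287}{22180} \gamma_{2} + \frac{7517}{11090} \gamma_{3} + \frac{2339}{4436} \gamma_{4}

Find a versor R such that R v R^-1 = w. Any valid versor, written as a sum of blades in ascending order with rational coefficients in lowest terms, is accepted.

Here q(v) = q(w) = \frac{9}{25}; the classical choice R = v + w = \frac{6}{5} \gamma_{1} - \frac{6119}{4436} \gamma_{2} + \frac{986}{5545} \gamma_{3} + \frac{2339}{4436} \gamma_{4} then realises v -> w under the sandwich.
Answer: \frac{6}{5} \gamma_{1} - \frac{6119}{4436} \gamma_{2} + \frac{986}{5545} \gamma_{3} + \frac{2339}{4436} \gamma_{4}
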